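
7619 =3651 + 3968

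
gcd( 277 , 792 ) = 1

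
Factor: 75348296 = 2^3*9418537^1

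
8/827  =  8/827  =  0.01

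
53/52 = 53/52 = 1.02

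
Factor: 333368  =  2^3 * 7^1 * 5953^1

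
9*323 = 2907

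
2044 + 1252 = 3296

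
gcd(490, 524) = 2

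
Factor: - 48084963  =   - 3^1*71^1*225751^1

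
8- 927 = -919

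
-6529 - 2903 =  - 9432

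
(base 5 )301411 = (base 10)9606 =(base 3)111011210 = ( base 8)22606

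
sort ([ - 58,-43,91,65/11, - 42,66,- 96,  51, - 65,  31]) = [-96, - 65,-58,-43, -42, 65/11,31,51 , 66,91] 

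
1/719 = 1/719 = 0.00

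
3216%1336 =544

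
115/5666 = 115/5666 = 0.02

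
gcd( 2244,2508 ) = 132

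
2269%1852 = 417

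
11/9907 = 11/9907 = 0.00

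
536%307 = 229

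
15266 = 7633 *2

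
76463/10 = 76463/10 = 7646.30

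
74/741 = 74/741 = 0.10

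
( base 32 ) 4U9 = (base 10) 5065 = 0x13c9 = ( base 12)2b21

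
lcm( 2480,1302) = 52080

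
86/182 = 43/91 = 0.47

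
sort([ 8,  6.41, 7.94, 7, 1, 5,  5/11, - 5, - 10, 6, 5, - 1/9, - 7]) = [ - 10,-7 , - 5, - 1/9,5/11, 1, 5, 5,6,  6.41 , 7 , 7.94,  8 ] 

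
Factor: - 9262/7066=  - 11^1*421^1 * 3533^( - 1 ) = -4631/3533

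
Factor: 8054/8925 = 2^1*3^(-1)*5^( - 2)*7^( - 1)*17^(  -  1 ) * 4027^1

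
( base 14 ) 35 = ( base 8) 57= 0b101111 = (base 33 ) 1E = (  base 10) 47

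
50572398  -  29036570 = 21535828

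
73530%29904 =13722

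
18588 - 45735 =-27147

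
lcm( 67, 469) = 469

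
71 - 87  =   - 16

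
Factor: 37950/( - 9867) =-50/13 = - 2^1*5^2*13^( -1)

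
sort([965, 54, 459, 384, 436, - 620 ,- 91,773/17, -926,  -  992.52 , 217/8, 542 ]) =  [ -992.52, - 926, -620,  -  91, 217/8,773/17, 54, 384,436, 459, 542, 965]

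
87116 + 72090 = 159206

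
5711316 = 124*46059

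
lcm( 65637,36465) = 328185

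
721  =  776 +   -  55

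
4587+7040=11627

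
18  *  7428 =133704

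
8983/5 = 1796 + 3/5 = 1796.60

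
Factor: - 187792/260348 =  - 44/61 = -2^2*11^1*61^( - 1)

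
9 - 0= 9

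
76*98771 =7506596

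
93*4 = 372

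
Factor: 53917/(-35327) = -35327^ ( - 1 )*53917^1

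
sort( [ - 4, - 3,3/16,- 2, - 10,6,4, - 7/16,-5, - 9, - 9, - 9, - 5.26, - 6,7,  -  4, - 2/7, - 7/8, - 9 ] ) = [- 10,  -  9, - 9, - 9,-9, -6, - 5.26,  -  5,  -  4, - 4, - 3, - 2, - 7/8, - 7/16, - 2/7,3/16,4,6,7]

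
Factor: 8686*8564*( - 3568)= - 2^7*43^1*101^1*223^1*2141^1 = - 265412473472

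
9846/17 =9846/17 =579.18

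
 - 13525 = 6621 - 20146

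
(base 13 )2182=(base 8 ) 11075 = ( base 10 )4669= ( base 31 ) 4qj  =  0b1001000111101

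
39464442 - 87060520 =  - 47596078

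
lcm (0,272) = 0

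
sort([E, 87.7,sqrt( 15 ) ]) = [ E,sqrt( 15),87.7] 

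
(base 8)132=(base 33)2o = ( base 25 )3f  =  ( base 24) 3I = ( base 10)90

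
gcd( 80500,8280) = 460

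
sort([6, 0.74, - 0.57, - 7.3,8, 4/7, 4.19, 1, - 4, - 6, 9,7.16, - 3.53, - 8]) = [ - 8,-7.3, - 6, - 4, - 3.53, - 0.57, 4/7,0.74,  1, 4.19, 6, 7.16 , 8, 9 ] 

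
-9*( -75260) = 677340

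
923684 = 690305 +233379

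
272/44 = 68/11 = 6.18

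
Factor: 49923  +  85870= 135793 = 7^1 * 19^1*1021^1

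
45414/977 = 46 + 472/977 = 46.48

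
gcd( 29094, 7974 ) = 6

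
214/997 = 214/997 = 0.21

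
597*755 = 450735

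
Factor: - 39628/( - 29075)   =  2^2*5^( - 2 )* 1163^( - 1 )*9907^1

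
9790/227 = 43 + 29/227 = 43.13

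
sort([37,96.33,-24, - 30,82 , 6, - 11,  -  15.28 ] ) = [ - 30 , -24,-15.28,  -  11 , 6, 37,82,  96.33]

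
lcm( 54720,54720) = 54720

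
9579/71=134 + 65/71 = 134.92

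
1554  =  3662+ - 2108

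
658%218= 4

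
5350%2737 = 2613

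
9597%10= 7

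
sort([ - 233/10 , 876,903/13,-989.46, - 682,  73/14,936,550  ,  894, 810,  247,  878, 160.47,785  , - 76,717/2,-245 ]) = [ - 989.46, - 682, - 245 , - 76,  -  233/10,  73/14, 903/13,160.47, 247 , 717/2,550 , 785,810, 876, 878,  894, 936] 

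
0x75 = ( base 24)4l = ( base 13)90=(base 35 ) 3c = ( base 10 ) 117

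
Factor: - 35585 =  - 5^1*11^1 * 647^1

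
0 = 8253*0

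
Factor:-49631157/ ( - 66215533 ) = 3^3*37^( - 1)*41^( - 1)*43649^( -1)*1838191^1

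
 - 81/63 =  - 9/7 = - 1.29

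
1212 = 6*202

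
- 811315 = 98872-910187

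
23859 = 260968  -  237109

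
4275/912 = 4 + 11/16 = 4.69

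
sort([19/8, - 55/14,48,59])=[ - 55/14,19/8,48, 59 ]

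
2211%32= 3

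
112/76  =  1 + 9/19 = 1.47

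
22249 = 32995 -10746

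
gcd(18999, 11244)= 3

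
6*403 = 2418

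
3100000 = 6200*500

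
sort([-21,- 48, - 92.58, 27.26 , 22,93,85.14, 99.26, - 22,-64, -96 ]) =[  -  96, -92.58,- 64 ,  -  48, - 22, -21,22, 27.26, 85.14,  93, 99.26 ] 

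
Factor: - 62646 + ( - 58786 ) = -121432 = - 2^3*43^1 * 353^1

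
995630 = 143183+852447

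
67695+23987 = 91682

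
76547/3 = 25515 + 2/3 = 25515.67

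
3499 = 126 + 3373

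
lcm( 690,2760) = 2760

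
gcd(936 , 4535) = 1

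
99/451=9/41= 0.22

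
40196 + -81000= - 40804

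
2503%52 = 7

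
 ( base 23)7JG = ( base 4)1000330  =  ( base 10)4156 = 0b1000000111100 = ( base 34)3K8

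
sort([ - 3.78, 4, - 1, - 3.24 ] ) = [-3.78, - 3.24,  -  1,4] 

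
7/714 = 1/102 = 0.01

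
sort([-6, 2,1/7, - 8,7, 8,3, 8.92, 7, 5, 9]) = [ - 8,- 6, 1/7, 2, 3,5,7, 7,8,  8.92 , 9 ]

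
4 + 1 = 5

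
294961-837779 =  - 542818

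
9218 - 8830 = 388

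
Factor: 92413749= 3^1*29^1*661^1*1607^1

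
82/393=82/393=0.21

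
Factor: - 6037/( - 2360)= 2^( - 3)*5^( - 1)*59^( - 1 )*6037^1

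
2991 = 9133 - 6142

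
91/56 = 13/8 =1.62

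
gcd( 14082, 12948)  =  6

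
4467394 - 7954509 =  - 3487115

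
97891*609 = 59615619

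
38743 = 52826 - 14083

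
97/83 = 1 + 14/83 = 1.17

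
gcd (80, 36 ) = 4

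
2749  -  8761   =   - 6012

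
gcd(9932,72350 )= 2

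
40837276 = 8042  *5078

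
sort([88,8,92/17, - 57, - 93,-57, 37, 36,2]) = [ - 93 , -57 ,-57,2, 92/17,  8,36,37,88] 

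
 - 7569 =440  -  8009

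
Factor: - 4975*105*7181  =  -3^1 * 5^3*7^1* 43^1 * 167^1*199^1 = -3751174875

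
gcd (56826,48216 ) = 1722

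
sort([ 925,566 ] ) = [566, 925]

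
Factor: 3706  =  2^1*17^1*109^1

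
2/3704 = 1/1852 = 0.00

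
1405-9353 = - 7948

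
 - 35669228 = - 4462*7994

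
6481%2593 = 1295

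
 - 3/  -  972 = 1/324 =0.00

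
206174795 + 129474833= 335649628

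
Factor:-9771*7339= - 71709369=-  3^1*41^1*179^1*3257^1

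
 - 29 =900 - 929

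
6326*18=113868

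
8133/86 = 8133/86 = 94.57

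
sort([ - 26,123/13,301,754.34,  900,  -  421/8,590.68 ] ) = [ - 421/8,-26,123/13,301,590.68,754.34,900 ]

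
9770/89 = 109 + 69/89 = 109.78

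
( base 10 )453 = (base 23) jg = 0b111000101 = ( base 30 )F3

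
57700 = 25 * 2308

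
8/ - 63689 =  - 1 + 63681/63689=- 0.00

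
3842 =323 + 3519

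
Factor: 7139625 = 3^1*5^3 * 79^1*241^1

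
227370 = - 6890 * ( - 33) 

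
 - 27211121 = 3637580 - 30848701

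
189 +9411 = 9600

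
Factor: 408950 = 2^1 * 5^2*8179^1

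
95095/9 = 10566+ 1/9 = 10566.11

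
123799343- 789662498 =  - 665863155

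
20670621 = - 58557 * (-353)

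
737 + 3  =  740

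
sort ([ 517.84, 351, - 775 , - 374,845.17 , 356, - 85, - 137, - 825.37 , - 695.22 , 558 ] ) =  [ - 825.37, - 775, - 695.22 , - 374, - 137 , - 85,  351, 356 , 517.84,  558,845.17]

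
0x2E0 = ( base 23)190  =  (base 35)l1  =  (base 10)736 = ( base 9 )1007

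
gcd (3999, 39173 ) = 43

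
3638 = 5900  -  2262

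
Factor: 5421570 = 2^1*3^1*5^1*7^1*11^1  *  2347^1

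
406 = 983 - 577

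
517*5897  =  3048749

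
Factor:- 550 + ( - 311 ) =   -  861 = - 3^1*7^1*41^1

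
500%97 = 15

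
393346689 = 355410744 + 37935945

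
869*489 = 424941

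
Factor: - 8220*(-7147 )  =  2^2*3^1*5^1*7^1*137^1 *1021^1=58748340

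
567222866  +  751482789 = 1318705655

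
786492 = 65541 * 12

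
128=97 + 31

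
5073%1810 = 1453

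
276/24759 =92/8253 = 0.01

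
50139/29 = 50139/29 = 1728.93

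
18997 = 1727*11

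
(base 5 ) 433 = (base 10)118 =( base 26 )4E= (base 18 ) 6A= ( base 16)76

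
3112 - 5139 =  - 2027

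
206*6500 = 1339000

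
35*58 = 2030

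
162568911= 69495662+93073249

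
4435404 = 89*49836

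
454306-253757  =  200549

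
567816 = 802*708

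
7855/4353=1 + 3502/4353 = 1.80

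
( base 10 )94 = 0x5e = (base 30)34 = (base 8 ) 136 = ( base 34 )2q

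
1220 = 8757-7537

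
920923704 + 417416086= 1338339790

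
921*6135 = 5650335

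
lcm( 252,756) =756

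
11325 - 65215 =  - 53890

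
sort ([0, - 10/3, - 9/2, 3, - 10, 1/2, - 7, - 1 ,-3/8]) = [ -10, - 7, - 9/2, - 10/3, - 1, - 3/8,0, 1/2,3]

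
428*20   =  8560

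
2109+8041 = 10150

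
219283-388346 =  - 169063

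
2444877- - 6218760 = 8663637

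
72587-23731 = 48856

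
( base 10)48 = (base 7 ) 66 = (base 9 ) 53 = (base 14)36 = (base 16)30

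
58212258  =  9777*5954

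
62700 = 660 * 95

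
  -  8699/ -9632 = 8699/9632= 0.90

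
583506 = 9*64834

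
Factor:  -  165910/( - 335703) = 2^1*3^( - 1 )*5^1*47^1*317^(  -  1) =470/951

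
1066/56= 533/28 =19.04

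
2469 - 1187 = 1282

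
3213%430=203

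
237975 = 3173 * 75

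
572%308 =264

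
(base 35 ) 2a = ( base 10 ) 80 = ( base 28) 2o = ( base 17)4c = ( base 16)50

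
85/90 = 17/18 = 0.94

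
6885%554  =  237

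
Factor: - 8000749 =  - 8000749^1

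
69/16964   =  69/16964 = 0.00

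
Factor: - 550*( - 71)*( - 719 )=- 28076950 = - 2^1 * 5^2* 11^1*71^1*719^1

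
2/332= 1/166 = 0.01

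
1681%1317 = 364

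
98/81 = 98/81 = 1.21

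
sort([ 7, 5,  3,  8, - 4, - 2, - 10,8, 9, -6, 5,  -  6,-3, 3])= [ - 10, - 6, - 6,- 4, - 3, - 2  ,  3,3,  5,5,7,8, 8,9]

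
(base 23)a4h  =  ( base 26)7ph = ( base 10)5399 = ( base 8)12427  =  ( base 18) GBH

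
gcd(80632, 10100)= 4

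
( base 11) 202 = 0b11110100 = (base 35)6y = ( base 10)244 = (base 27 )91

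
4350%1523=1304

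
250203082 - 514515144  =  -264312062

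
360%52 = 48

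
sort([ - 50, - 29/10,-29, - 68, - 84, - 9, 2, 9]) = [ - 84,-68, - 50, - 29, - 9, - 29/10,2,9]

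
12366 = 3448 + 8918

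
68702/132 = 34351/66 = 520.47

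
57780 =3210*18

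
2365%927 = 511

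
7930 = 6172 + 1758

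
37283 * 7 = 260981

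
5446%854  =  322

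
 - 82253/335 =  - 246 + 157/335 = - 245.53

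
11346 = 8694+2652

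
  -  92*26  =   - 2392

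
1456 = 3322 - 1866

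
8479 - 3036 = 5443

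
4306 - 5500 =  - 1194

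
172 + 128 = 300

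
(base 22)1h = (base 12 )33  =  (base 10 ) 39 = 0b100111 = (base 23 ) 1g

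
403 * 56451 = 22749753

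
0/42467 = 0 = 0.00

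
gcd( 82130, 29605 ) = 955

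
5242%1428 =958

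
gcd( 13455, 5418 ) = 9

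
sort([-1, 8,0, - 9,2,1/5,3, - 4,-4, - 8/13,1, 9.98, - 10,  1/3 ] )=[ - 10, - 9,-4,-4 , - 1,  -  8/13,0, 1/5,1/3,1,2,  3, 8 , 9.98]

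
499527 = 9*55503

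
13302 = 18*739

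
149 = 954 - 805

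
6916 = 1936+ 4980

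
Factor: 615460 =2^2*5^1*30773^1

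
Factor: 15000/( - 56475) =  - 200/753 = -2^3*3^( - 1 )*5^2*251^( - 1)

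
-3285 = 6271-9556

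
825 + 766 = 1591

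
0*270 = 0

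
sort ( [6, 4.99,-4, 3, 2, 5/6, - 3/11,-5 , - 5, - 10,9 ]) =[ - 10,-5,  -  5,  -  4, - 3/11,5/6,2,3,4.99, 6, 9 ]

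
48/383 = 48/383 = 0.13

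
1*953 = 953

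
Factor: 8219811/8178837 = 61^1*677^ ( - 1 )*4027^( - 1 )*44917^1 = 2739937/2726279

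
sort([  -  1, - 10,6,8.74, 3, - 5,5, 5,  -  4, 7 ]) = [ - 10, - 5,  -  4,  -  1,3,5,5, 6 , 7, 8.74] 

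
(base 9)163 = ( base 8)212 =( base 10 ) 138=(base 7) 255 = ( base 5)1023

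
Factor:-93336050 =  - 2^1 *5^2*1866721^1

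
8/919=8/919 = 0.01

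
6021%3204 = 2817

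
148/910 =74/455 = 0.16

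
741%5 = 1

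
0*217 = 0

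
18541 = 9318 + 9223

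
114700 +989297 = 1103997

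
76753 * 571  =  43825963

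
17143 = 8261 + 8882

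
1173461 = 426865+746596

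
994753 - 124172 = 870581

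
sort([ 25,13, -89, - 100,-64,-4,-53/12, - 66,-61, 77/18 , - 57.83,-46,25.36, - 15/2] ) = [ - 100, -89,-66 ,  -  64, - 61, - 57.83, - 46,-15/2,-53/12, - 4,77/18,13, 25,25.36]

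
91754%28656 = 5786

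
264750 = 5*52950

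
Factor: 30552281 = 17^1*1797193^1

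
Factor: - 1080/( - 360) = 3^1 = 3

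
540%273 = 267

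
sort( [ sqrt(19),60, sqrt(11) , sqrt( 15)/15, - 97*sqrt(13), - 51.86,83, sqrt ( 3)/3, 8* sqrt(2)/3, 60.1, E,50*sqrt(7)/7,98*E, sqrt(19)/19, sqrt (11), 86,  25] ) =[ - 97 * sqrt ( 13), - 51.86,sqrt(19 ) /19, sqrt ( 15)/15,  sqrt(3)/3,E, sqrt( 11) , sqrt(11), 8*sqrt (2)/3, sqrt( 19 ), 50 * sqrt(7)/7,25, 60,60.1,83, 86,  98*E] 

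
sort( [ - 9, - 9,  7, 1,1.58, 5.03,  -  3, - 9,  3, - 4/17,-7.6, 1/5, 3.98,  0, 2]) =[ - 9, - 9,-9, - 7.6, - 3,-4/17, 0 , 1/5,1, 1.58, 2, 3, 3.98, 5.03, 7] 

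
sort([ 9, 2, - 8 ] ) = [  -  8, 2 , 9]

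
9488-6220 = 3268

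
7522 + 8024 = 15546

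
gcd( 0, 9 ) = 9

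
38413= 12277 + 26136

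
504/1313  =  504/1313 = 0.38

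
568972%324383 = 244589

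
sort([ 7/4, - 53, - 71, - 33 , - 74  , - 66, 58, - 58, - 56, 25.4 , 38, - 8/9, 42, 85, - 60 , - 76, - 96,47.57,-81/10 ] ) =[ - 96, - 76,- 74,- 71,-66 , - 60,- 58 , - 56 ,-53, - 33, - 81/10, - 8/9,7/4, 25.4, 38 , 42,47.57,58, 85 ]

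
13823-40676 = - 26853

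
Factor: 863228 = 2^2 * 67^1 * 3221^1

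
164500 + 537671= 702171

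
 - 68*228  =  -15504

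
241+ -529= - 288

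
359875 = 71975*5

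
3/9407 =3/9407=   0.00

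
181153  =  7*25879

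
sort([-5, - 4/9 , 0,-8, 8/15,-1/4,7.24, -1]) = [ - 8,-5  , - 1,-4/9,  -  1/4, 0,8/15,  7.24]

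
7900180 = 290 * 27242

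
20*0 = 0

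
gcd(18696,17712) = 984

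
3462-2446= 1016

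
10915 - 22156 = -11241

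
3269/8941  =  3269/8941 = 0.37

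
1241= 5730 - 4489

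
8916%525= 516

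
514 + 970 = 1484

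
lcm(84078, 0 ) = 0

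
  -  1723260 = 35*( - 49236)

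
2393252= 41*58372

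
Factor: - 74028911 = -11^1*6729901^1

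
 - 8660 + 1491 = -7169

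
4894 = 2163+2731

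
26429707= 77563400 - 51133693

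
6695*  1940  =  12988300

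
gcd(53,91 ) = 1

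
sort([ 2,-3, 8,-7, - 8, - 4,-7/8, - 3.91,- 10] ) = [ - 10, - 8, - 7, - 4,-3.91,  -  3,-7/8, 2,8 ]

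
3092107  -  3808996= - 716889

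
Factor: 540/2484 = 5/23 =5^1*23^ (  -  1 )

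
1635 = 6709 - 5074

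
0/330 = 0 = 0.00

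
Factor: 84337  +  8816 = 3^1*31051^1= 93153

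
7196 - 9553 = - 2357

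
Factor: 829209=3^1 * 17^1*71^1 * 229^1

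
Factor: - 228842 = -2^1*31^1*3691^1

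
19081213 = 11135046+7946167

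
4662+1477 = 6139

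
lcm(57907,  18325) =1447675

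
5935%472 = 271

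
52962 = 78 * 679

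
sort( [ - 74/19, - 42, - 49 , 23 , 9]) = [ - 49,  -  42, - 74/19, 9,23]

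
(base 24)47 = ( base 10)103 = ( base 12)87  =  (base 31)3A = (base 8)147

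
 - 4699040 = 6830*( - 688) 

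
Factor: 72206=2^1*79^1*457^1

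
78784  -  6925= 71859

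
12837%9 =3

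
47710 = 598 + 47112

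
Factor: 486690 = 2^1*3^1*5^1*16223^1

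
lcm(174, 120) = 3480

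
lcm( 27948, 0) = 0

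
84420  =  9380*9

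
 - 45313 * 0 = 0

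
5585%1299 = 389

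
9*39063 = 351567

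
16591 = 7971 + 8620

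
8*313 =2504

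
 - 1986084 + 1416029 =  - 570055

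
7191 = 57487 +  - 50296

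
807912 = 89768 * 9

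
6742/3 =2247 + 1/3 =2247.33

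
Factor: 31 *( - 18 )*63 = - 2^1*3^4*7^1 * 31^1 = - 35154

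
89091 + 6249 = 95340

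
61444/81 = 61444/81 = 758.57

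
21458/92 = 10729/46 = 233.24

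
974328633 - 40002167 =934326466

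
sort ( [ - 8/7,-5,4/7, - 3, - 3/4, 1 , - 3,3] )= [- 5, - 3,-3,-8/7,-3/4,  4/7,1, 3]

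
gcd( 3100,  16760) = 20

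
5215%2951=2264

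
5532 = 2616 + 2916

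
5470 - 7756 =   -  2286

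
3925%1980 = 1945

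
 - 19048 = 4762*( - 4 )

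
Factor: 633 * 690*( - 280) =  - 2^4 * 3^2*5^2*7^1*23^1*211^1 = - 122295600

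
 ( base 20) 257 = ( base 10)907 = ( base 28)14b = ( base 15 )407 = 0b1110001011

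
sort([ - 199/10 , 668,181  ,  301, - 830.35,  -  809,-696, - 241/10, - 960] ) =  [ - 960, -830.35, - 809, - 696,  -  241/10 ,-199/10 , 181, 301, 668 ] 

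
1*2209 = 2209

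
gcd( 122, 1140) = 2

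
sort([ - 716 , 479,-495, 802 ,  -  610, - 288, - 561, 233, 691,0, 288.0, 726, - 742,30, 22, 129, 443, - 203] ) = [ - 742,  -  716, - 610, - 561, - 495,  -  288, - 203,0 , 22, 30, 129, 233, 288.0 , 443, 479,691,  726  ,  802 ] 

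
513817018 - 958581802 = - 444764784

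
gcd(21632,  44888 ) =8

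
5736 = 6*956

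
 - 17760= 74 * (-240 ) 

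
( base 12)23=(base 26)11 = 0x1B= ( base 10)27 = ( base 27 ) 10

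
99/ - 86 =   -  2 + 73/86=- 1.15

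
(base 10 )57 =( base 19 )30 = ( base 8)71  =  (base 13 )45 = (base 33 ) 1o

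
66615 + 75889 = 142504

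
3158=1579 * 2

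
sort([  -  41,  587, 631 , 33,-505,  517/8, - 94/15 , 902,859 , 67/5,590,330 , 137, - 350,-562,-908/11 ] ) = [ - 562, - 505,-350, - 908/11 , - 41, - 94/15, 67/5,  33, 517/8,  137, 330, 587,590,631,859,  902]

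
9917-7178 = 2739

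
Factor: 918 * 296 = 271728=2^4 * 3^3*17^1 * 37^1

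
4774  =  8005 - 3231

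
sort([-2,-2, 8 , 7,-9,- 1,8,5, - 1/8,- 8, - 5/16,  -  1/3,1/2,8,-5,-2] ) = [-9,-8, - 5,  -  2, - 2,-2, - 1, - 1/3, - 5/16, - 1/8,1/2,5,7, 8,8,8 ] 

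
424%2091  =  424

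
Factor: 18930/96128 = 2^( - 6)*3^1*5^1  *631^1*751^( - 1) = 9465/48064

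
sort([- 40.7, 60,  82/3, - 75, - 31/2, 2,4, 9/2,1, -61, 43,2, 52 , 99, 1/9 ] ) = [-75, - 61,-40.7, - 31/2, 1/9 , 1,2, 2, 4,  9/2,82/3, 43 , 52,60,99]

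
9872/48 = 617/3 = 205.67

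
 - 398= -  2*199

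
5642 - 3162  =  2480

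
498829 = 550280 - 51451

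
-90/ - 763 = 90/763 = 0.12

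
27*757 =20439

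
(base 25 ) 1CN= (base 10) 948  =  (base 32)tk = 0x3B4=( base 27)183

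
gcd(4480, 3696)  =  112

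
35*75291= 2635185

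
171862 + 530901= 702763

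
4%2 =0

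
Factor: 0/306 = 0  =  0^1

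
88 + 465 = 553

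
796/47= 796/47 = 16.94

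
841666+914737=1756403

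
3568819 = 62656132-59087313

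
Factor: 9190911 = 3^1 *31^1*37^1*2671^1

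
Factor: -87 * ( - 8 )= 2^3 * 3^1* 29^1 = 696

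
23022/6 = 3837 = 3837.00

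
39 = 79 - 40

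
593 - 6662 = - 6069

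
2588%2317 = 271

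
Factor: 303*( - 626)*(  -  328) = 62214384  =  2^4 * 3^1*41^1*101^1*313^1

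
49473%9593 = 1508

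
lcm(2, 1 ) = 2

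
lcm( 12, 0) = 0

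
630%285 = 60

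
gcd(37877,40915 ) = 49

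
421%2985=421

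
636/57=11+3/19 = 11.16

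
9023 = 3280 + 5743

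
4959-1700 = 3259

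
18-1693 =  - 1675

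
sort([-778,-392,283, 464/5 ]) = [-778 ,  -  392, 464/5,283 ] 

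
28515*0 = 0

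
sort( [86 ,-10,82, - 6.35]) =[ - 10, - 6.35, 82,86]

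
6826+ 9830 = 16656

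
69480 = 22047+47433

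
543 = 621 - 78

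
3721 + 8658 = 12379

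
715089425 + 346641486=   1061730911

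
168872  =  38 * 4444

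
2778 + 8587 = 11365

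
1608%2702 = 1608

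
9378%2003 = 1366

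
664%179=127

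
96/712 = 12/89 = 0.13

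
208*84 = 17472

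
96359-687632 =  - 591273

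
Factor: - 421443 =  - 3^4*11^2 * 43^1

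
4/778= 2/389  =  0.01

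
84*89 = 7476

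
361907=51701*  7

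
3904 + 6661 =10565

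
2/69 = 2/69 = 0.03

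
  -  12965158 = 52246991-65212149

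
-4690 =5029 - 9719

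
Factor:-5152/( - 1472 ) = 7/2 =2^( - 1 )*7^1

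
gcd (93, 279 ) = 93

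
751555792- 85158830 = 666396962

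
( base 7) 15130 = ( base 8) 10132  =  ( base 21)9A7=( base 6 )31214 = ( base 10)4186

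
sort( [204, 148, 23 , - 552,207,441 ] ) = [ - 552, 23,148, 204, 207, 441]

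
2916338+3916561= 6832899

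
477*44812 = 21375324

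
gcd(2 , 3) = 1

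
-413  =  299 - 712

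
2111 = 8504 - 6393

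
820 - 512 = 308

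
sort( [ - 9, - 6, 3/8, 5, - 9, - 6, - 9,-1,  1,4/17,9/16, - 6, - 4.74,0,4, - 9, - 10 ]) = [ - 10, - 9, - 9, - 9,  -  9, - 6, - 6 ,-6, - 4.74, - 1,0,4/17,3/8 , 9/16,1,  4,5] 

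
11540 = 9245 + 2295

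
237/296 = 237/296 =0.80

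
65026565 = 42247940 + 22778625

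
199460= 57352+142108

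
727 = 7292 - 6565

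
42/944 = 21/472 = 0.04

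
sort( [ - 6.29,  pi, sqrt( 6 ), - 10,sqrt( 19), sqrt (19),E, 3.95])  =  [-10, - 6.29,  sqrt( 6 ), E, pi, 3.95,sqrt( 19) , sqrt( 19)]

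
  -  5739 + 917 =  - 4822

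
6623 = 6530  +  93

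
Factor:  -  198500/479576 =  - 125/302 =-  2^( - 1 ) *5^3*151^ ( - 1 ) 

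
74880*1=74880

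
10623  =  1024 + 9599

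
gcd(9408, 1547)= 7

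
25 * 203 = 5075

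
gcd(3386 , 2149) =1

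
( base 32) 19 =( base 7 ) 56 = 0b101001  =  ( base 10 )41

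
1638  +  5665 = 7303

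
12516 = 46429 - 33913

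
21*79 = 1659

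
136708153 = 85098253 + 51609900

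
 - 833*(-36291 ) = 30230403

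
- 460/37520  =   - 1 + 1853/1876  =  -  0.01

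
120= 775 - 655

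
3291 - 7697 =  - 4406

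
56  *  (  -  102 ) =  - 5712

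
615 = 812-197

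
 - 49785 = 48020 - 97805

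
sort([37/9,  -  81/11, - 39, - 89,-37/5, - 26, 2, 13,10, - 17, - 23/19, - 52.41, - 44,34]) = [ - 89,-52.41, - 44, - 39,-26, -17, - 37/5,-81/11, - 23/19, 2, 37/9, 10, 13,34]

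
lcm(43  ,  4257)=4257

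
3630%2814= 816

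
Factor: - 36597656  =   - 2^3*4574707^1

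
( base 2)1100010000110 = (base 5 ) 200103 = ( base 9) 8545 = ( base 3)22121112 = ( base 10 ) 6278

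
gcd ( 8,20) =4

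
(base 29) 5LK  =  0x12e2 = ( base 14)1a94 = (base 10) 4834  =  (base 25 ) 7I9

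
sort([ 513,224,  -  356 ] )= [ - 356,224, 513]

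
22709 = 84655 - 61946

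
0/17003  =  0 = 0.00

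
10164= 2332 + 7832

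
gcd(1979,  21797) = 1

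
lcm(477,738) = 39114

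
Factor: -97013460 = - 2^2*3^1*5^1 *1616891^1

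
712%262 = 188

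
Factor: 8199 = 3^2 * 911^1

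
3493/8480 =3493/8480  =  0.41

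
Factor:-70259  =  -7^1  *10037^1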